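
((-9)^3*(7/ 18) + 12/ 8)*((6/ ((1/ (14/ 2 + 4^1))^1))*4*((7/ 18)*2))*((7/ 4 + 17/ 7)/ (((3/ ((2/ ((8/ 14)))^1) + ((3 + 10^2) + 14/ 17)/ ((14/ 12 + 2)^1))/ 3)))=-45588543/ 2113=-21575.27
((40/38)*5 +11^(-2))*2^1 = 24238/2299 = 10.54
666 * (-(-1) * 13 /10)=4329 /5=865.80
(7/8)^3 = 343/512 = 0.67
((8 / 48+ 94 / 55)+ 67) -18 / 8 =43973 / 660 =66.63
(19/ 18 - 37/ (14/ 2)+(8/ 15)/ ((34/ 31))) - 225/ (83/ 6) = -17786551/ 888930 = -20.01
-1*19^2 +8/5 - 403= -762.40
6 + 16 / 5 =46 / 5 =9.20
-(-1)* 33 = 33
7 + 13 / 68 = 489 / 68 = 7.19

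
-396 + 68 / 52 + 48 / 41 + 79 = -167640 / 533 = -314.52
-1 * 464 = -464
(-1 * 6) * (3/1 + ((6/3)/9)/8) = -109/6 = -18.17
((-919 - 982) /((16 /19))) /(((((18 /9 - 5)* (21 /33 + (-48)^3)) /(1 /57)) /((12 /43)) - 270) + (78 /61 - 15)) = -24235849 /727520470188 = -0.00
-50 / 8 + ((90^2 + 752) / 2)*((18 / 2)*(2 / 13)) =318347 / 52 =6122.06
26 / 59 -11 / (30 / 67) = -42703 / 1770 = -24.13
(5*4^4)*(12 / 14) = 7680 / 7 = 1097.14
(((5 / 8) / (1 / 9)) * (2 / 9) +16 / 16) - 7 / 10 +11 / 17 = 747 / 340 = 2.20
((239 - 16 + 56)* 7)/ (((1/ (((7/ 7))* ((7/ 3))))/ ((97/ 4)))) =442029/ 4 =110507.25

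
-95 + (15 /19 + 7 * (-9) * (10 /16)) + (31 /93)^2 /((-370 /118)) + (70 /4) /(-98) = -237033901 /1771560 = -133.80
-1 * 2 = -2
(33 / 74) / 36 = 11 / 888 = 0.01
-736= -736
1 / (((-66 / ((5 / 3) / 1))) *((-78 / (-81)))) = -0.03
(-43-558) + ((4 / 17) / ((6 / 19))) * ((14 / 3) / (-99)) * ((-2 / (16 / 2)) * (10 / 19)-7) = -9099553 / 15147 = -600.75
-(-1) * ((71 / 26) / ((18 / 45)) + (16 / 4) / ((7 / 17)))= 6021 / 364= 16.54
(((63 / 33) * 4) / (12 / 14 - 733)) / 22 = -294 / 620125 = -0.00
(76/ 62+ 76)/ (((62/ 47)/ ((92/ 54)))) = 287546/ 2883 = 99.74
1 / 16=0.06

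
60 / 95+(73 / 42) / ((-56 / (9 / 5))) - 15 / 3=-329521 / 74480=-4.42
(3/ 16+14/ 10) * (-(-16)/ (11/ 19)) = 2413/ 55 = 43.87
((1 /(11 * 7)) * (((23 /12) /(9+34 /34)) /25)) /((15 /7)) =0.00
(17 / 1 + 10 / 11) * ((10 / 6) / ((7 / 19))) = 18715 / 231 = 81.02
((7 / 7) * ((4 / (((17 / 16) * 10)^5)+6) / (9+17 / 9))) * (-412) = -49358021969988 / 217415603125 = -227.02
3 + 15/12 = 17/4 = 4.25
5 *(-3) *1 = -15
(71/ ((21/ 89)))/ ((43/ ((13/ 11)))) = 82147/ 9933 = 8.27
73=73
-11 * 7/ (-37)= 77/ 37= 2.08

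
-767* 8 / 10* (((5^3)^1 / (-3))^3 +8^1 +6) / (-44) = -1497756949 / 1485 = -1008590.54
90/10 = 9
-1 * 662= -662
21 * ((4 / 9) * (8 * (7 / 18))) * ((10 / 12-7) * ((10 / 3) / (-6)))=72520 / 729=99.48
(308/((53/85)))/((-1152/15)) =-32725/5088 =-6.43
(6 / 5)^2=36 / 25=1.44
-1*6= -6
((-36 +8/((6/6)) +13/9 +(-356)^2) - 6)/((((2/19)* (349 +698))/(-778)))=-8428186421/9423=-894427.08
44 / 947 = 0.05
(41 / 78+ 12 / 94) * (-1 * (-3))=2395 / 1222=1.96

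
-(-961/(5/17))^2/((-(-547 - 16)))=-266897569/14075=-18962.53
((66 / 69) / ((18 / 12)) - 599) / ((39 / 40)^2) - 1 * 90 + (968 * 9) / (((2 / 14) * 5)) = 6022686766 / 524745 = 11477.36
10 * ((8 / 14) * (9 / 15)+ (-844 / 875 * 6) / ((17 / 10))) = -18216 / 595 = -30.62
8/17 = 0.47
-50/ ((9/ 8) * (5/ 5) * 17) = -2.61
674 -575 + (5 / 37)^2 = 135556 / 1369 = 99.02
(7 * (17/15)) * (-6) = -238/5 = -47.60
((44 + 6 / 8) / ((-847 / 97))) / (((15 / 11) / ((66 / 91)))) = -2.73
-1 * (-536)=536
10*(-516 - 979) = -14950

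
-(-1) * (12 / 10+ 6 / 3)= 16 / 5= 3.20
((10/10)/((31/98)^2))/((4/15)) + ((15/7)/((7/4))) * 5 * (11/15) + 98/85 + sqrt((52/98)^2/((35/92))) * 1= 52 * sqrt(805)/1715 + 172587897/4002565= 43.98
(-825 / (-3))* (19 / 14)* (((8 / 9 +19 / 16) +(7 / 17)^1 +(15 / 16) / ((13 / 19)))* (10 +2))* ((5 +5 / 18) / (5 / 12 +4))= 15237223375 / 737919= 20648.91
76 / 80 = 19 / 20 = 0.95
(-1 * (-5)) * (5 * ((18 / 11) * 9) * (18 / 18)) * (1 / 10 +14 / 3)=1755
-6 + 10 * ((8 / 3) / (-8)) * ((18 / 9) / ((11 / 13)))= -458 / 33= -13.88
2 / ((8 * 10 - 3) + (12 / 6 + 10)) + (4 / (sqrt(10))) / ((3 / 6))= 2 / 89 + 4 * sqrt(10) / 5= 2.55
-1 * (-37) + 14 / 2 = 44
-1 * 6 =-6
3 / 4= 0.75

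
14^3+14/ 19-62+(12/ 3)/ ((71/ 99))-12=3610348/ 1349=2676.31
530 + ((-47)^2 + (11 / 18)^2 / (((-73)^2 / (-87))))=1576378639 / 575532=2738.99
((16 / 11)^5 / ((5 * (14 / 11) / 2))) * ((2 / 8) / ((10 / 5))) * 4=524288 / 512435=1.02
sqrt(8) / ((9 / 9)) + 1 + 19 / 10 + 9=2 * sqrt(2) + 119 / 10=14.73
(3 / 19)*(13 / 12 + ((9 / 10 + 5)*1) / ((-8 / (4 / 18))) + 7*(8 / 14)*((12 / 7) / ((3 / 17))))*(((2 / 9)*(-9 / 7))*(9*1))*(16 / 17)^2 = -19245504 / 1345295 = -14.31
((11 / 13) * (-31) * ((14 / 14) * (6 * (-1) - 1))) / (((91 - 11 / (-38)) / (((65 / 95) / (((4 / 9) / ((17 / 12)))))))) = 121737 / 27752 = 4.39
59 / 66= 0.89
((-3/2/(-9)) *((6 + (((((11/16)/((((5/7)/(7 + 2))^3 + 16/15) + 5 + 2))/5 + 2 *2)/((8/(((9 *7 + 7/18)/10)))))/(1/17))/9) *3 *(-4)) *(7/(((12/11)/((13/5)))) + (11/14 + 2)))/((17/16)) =-12083887739727401/27449660246400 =-440.22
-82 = -82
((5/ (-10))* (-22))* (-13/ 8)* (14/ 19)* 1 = -13.17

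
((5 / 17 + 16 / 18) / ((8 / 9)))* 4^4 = 5792 / 17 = 340.71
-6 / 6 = -1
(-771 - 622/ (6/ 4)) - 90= -3827/ 3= -1275.67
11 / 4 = 2.75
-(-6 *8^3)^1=3072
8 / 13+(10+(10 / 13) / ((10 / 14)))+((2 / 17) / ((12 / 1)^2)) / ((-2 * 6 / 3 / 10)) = 372031 / 31824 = 11.69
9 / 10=0.90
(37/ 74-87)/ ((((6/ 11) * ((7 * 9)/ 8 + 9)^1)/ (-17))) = 64702/ 405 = 159.76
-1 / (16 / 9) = -9 / 16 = -0.56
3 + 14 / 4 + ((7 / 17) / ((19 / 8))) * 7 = 4983 / 646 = 7.71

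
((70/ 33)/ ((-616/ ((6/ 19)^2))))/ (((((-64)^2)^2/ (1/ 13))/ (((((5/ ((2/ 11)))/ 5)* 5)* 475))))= -1875/ 91167391744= -0.00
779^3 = 472729139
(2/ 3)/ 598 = 1/ 897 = 0.00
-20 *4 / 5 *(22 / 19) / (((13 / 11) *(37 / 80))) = -309760 / 9139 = -33.89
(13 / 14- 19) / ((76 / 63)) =-2277 / 152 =-14.98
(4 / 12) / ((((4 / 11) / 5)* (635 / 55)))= 605 / 1524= 0.40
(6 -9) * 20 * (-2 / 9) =40 / 3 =13.33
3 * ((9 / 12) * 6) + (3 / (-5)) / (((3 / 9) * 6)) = 66 / 5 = 13.20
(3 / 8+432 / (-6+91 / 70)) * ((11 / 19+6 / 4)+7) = -11874555 / 14288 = -831.09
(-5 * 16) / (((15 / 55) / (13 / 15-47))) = 121792 / 9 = 13532.44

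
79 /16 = 4.94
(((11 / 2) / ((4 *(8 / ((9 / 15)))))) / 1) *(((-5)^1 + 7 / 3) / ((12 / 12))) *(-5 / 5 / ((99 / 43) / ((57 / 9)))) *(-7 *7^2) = -280231 / 1080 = -259.47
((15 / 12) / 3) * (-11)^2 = 605 / 12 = 50.42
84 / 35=12 / 5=2.40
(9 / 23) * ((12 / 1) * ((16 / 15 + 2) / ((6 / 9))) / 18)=6 / 5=1.20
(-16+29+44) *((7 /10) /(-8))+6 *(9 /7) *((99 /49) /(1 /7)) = 104.11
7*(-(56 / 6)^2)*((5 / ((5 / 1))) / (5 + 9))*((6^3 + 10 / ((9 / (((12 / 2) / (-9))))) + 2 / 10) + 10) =-11931304 / 1215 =-9820.00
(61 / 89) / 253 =61 / 22517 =0.00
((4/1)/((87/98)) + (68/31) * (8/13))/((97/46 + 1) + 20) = 9443984/37269843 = 0.25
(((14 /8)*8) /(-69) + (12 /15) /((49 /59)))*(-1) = -12854 /16905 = -0.76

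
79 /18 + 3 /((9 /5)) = 109 /18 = 6.06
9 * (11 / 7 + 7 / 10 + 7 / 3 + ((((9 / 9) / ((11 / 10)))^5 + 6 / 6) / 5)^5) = 196599517810161741359250407456001 / 4740183850232412839330073481250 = 41.48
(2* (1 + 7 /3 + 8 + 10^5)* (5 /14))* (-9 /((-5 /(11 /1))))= 1414446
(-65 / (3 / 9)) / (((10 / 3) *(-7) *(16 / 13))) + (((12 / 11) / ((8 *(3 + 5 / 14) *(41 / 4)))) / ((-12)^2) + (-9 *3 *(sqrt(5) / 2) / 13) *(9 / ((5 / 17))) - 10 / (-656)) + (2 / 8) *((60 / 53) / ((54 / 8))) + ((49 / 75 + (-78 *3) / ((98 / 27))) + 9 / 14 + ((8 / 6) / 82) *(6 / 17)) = -4131 *sqrt(5) / 130 - 379481866349213 / 6737949741600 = -127.38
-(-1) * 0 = 0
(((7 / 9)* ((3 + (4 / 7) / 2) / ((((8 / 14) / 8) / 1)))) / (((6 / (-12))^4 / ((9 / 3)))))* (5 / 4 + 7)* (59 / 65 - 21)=-18503408 / 65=-284667.82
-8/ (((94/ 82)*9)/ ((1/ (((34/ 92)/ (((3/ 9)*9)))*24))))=-1886/ 7191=-0.26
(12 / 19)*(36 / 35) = 432 / 665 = 0.65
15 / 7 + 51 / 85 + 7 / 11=3.38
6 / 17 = 0.35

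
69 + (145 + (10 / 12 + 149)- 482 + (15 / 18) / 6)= -4249 / 36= -118.03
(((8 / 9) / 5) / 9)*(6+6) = 32 / 135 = 0.24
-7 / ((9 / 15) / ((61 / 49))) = -305 / 21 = -14.52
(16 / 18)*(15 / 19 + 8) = 1336 / 171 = 7.81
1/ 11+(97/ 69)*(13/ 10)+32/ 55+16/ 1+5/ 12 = 287159/ 15180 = 18.92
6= 6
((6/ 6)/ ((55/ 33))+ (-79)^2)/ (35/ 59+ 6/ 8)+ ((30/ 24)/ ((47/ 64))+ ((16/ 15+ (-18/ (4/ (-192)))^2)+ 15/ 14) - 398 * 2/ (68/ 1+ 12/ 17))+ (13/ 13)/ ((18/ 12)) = 343121280332513/ 456803340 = 751135.66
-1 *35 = -35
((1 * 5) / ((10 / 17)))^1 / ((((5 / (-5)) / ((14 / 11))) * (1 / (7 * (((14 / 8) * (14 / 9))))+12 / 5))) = -204085 / 46266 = -4.41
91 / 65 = 7 / 5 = 1.40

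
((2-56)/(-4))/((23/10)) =135/23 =5.87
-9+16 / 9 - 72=-713 / 9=-79.22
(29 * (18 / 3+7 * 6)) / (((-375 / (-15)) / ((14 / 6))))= 3248 / 25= 129.92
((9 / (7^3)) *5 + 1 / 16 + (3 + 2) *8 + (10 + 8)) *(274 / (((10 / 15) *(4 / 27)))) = 3544015599 / 21952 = 161443.86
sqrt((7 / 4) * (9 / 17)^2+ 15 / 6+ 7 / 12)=sqrt(37182) / 102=1.89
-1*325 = -325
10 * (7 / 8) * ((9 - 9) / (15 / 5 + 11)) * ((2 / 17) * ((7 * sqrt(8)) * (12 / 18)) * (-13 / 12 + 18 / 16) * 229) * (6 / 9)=0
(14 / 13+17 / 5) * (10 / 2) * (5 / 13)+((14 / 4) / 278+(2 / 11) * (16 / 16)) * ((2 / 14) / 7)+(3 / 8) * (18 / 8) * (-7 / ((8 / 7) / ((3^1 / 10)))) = 228940258159 / 32413821440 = 7.06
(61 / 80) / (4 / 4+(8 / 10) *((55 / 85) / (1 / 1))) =1037 / 2064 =0.50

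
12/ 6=2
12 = 12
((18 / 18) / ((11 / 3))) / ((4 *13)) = 3 / 572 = 0.01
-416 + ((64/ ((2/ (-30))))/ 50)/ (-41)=-415.53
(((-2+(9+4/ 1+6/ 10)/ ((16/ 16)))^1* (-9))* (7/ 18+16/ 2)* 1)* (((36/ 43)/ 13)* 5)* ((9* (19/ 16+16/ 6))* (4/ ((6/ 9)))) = -65619315/ 1118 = -58693.48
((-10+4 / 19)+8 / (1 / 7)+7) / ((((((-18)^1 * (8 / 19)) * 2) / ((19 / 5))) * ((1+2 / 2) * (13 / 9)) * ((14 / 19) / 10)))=-364971 / 5824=-62.67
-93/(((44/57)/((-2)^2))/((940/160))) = -249147/88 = -2831.22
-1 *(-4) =4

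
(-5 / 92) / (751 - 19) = -0.00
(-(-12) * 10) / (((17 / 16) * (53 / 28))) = 53760 / 901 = 59.67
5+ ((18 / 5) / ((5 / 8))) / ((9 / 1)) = 141 / 25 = 5.64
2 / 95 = 0.02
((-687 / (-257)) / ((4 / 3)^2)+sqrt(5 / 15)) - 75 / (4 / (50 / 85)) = -665889 / 69904+sqrt(3) / 3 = -8.95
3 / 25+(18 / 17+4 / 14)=4357 / 2975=1.46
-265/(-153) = 1.73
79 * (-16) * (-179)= 226256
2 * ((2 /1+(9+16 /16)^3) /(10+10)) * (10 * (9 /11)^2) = 81162 /121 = 670.76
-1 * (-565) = 565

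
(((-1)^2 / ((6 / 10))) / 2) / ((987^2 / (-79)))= -395 / 5845014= -0.00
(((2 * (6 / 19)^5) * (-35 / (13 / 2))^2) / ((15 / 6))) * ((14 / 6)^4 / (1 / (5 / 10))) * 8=3614177280 / 418460731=8.64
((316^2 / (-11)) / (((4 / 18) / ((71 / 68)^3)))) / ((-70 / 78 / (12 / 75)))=784036615401 / 94575250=8290.08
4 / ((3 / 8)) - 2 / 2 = 9.67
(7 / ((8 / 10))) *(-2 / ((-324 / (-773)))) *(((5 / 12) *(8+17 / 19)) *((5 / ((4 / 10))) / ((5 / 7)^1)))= -800151625 / 295488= -2707.90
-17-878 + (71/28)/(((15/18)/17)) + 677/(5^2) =-285667/350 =-816.19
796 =796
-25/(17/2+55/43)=-2150/841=-2.56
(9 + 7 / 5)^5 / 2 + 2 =190108266 / 3125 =60834.65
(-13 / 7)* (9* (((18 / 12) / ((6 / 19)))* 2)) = -2223 / 14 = -158.79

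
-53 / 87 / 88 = -53 / 7656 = -0.01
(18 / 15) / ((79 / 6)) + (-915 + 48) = -342429 / 395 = -866.91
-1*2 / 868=-1 / 434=-0.00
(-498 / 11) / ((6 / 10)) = -830 / 11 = -75.45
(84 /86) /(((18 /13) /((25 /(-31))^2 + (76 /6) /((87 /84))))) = 9.09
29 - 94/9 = 167/9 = 18.56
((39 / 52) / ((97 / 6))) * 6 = 27 / 97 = 0.28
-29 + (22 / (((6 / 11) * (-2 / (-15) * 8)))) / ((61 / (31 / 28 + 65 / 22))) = -723707 / 27328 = -26.48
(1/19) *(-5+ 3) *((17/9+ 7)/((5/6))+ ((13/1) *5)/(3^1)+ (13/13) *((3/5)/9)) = -324/95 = -3.41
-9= -9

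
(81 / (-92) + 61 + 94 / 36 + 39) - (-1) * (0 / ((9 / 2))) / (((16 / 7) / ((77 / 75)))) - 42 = 49457 / 828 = 59.73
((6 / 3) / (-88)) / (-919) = 1 / 40436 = 0.00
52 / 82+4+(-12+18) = 10.63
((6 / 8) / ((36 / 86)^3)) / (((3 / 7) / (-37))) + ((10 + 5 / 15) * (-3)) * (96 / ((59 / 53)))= -4894425251 / 1376352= -3556.09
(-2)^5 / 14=-16 / 7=-2.29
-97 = -97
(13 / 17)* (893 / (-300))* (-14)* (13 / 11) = 1056419 / 28050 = 37.66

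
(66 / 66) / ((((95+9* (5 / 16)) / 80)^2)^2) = 4294967296 / 9597924961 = 0.45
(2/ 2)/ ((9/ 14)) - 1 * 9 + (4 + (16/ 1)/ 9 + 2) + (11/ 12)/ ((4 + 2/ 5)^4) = 28603/ 85184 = 0.34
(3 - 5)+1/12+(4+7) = 109/12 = 9.08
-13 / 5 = -2.60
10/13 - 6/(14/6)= -164/91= -1.80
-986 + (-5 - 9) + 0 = -1000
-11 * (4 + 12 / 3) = -88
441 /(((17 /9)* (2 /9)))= 35721 /34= 1050.62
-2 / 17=-0.12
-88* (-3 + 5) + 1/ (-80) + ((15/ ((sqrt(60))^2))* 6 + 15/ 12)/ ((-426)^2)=-319420417/ 1814760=-176.01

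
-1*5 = -5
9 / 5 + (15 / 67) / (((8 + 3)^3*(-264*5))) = 70628179 / 39237880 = 1.80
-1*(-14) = 14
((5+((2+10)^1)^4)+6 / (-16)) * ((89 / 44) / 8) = 14767325 / 2816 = 5244.08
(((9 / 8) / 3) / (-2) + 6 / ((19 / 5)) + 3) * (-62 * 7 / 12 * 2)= -96565 / 304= -317.65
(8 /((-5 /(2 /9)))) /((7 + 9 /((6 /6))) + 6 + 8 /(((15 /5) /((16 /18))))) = -24 /1645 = -0.01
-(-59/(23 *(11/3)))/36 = 59/3036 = 0.02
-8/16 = -1/2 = -0.50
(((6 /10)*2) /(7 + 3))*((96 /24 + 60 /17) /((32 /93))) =1116 /425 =2.63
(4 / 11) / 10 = 2 / 55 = 0.04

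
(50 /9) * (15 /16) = 125 /24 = 5.21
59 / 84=0.70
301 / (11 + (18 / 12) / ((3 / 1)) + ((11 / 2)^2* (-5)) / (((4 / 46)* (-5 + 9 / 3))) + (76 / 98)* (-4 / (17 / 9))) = 4011728 / 11722579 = 0.34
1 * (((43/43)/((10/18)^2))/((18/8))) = 36/25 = 1.44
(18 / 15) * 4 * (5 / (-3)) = -8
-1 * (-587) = 587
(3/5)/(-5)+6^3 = 5397/25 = 215.88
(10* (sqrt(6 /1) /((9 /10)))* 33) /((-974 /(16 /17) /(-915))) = 2684000* sqrt(6) /8279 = 794.11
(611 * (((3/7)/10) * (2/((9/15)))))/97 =611/679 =0.90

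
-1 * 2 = -2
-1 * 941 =-941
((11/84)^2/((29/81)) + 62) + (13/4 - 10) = 1257253/22736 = 55.30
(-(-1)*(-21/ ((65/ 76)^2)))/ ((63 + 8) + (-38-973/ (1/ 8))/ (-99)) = -12008304/ 62745475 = -0.19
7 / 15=0.47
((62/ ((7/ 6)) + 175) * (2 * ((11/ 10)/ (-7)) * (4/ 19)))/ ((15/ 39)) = -913484/ 23275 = -39.25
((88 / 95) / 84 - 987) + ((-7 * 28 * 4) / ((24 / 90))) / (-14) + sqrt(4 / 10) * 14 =-1550093 / 1995 + 14 * sqrt(10) / 5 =-768.13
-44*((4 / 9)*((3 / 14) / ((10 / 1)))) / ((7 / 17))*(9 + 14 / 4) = -1870 / 147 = -12.72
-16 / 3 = -5.33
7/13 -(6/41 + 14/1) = -7253/533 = -13.61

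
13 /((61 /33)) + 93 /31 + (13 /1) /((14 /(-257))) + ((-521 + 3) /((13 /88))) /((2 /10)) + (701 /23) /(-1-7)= -18144608479 /1021384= -17764.73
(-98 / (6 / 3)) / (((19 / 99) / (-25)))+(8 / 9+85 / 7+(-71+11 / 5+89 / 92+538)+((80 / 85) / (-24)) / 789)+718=2074521019871 / 273535780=7584.09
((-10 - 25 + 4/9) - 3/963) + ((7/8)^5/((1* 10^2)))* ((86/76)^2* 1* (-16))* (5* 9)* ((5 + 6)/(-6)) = -2949204986003/113915658240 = -25.89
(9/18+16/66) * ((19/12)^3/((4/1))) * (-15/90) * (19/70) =-912247/27371520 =-0.03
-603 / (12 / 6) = -301.50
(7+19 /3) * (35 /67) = 1400 /201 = 6.97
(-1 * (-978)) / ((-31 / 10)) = -315.48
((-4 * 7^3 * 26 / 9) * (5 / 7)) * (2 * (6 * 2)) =-203840 / 3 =-67946.67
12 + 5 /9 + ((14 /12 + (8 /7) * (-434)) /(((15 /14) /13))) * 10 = -60027.22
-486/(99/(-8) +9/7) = 1008/23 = 43.83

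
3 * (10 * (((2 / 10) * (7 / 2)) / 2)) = 21 / 2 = 10.50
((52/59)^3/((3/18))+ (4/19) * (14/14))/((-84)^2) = 4212707/6883482564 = 0.00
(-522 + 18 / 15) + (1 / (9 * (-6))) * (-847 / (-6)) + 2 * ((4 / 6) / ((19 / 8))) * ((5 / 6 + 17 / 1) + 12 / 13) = -10801343 / 21060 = -512.88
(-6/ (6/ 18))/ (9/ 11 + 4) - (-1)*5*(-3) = -993/ 53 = -18.74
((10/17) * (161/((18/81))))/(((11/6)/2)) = 86940/187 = 464.92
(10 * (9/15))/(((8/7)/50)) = 525/2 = 262.50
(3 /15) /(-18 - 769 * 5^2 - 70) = -1 /96565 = -0.00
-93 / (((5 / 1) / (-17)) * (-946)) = -1581 / 4730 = -0.33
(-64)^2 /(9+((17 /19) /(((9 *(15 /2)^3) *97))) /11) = 2522285568000 /5542131511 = 455.11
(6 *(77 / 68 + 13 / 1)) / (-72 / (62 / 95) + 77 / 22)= -89373 / 112591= -0.79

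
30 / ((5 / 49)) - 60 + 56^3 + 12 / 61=10726862 / 61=175850.20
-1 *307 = -307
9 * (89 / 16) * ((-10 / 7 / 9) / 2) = -445 / 112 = -3.97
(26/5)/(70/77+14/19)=2717/860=3.16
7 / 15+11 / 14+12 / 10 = 103 / 42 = 2.45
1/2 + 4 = 9/2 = 4.50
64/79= 0.81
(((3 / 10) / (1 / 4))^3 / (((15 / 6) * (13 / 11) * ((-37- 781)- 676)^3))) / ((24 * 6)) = -11 / 9031375665000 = -0.00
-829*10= -8290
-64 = -64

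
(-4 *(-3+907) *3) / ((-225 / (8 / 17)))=28928 / 1275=22.69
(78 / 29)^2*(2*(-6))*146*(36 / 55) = -383730048 / 46255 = -8295.97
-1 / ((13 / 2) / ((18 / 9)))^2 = -16 / 169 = -0.09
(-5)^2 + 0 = 25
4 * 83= 332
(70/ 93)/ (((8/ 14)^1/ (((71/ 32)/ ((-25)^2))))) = 3479/ 744000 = 0.00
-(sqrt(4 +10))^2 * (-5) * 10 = 700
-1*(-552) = 552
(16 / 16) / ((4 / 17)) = 17 / 4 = 4.25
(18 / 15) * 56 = 336 / 5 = 67.20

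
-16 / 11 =-1.45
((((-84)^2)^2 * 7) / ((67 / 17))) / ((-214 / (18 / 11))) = -53322022656 / 78859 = -676169.15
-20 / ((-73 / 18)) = 360 / 73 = 4.93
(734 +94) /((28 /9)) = 1863 /7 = 266.14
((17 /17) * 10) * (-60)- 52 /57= -34252 /57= -600.91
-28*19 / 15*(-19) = 10108 / 15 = 673.87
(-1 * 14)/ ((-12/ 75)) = 175/ 2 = 87.50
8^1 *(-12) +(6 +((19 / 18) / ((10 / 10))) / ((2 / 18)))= -161 / 2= -80.50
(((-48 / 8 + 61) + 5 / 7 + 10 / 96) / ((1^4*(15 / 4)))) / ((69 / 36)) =3751 / 483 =7.77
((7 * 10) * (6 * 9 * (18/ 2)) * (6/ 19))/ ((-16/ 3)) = -76545/ 38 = -2014.34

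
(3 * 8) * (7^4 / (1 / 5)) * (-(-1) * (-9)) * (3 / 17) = -7779240 / 17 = -457602.35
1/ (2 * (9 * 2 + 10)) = 1/ 56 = 0.02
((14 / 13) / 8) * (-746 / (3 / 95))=-248045 / 78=-3180.06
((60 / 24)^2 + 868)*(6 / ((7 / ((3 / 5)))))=449.61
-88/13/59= -88/767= -0.11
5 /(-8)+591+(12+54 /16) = 2423 /4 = 605.75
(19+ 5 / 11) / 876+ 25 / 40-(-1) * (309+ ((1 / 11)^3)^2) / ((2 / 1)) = 481542007723 / 3103774872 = 155.15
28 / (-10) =-14 / 5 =-2.80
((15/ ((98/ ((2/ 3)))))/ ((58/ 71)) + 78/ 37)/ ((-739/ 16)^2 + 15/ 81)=811506816/ 775329201619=0.00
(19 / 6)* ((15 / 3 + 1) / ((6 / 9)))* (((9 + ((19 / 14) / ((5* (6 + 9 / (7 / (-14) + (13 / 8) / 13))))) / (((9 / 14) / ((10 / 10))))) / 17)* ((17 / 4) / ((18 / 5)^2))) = 690745 / 139968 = 4.94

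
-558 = -558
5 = 5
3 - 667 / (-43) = 796 / 43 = 18.51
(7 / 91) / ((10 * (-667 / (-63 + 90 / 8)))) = 9 / 15080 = 0.00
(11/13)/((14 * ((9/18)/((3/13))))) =33/1183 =0.03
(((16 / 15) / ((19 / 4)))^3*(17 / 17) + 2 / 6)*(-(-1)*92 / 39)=734023748 / 902815875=0.81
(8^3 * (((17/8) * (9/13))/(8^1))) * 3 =3672/13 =282.46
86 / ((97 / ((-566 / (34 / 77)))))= -1874026 / 1649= -1136.46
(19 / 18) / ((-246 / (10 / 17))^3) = -2375 / 164563912278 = -0.00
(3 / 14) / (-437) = -3 / 6118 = -0.00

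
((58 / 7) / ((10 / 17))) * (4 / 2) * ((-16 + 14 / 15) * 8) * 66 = -39219136 / 175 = -224109.35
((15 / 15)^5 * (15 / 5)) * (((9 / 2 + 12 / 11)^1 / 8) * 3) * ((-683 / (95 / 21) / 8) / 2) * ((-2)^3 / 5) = 15877701 / 167200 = 94.96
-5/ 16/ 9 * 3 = -5/ 48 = -0.10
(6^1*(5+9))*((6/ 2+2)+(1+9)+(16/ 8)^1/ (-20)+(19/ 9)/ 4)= 19439/ 15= 1295.93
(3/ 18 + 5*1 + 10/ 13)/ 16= 463/ 1248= 0.37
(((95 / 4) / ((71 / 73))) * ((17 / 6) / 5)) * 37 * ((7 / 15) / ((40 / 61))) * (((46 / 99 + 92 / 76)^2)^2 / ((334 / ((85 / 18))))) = 32858211041160603604303 / 809974580592126723840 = 40.57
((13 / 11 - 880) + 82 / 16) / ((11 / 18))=-1429.68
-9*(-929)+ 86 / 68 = 284317 / 34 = 8362.26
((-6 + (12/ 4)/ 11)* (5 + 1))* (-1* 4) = 1512/ 11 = 137.45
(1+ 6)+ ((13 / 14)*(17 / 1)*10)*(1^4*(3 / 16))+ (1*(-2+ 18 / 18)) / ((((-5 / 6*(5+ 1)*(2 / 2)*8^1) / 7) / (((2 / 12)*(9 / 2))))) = 41137 / 1120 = 36.73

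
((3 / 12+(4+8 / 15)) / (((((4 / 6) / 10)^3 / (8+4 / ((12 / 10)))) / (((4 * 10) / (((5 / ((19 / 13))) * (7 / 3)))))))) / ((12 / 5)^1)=4966125 / 13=382009.62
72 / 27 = 8 / 3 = 2.67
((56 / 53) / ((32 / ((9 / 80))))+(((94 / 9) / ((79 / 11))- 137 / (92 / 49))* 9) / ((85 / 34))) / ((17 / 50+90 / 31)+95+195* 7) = -1229686264195 / 6989224580064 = -0.18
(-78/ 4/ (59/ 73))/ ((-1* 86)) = 2847/ 10148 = 0.28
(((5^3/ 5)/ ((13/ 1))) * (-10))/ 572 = -125/ 3718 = -0.03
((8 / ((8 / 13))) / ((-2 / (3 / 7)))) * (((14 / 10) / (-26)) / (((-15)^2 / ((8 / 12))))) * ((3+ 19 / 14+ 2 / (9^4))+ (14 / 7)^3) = 0.01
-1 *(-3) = 3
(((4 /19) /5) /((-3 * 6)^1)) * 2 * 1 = -4 /855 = -0.00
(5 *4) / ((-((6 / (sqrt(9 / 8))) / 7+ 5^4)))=-0.03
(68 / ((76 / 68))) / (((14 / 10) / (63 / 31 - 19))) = -3040280 / 4123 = -737.40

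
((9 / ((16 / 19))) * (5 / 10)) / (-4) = -171 / 128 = -1.34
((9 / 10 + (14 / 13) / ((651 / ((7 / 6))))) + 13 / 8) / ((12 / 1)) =366607 / 1740960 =0.21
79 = 79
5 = 5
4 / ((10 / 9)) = 18 / 5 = 3.60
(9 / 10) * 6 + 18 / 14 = 234 / 35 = 6.69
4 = 4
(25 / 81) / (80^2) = 1 / 20736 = 0.00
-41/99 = -0.41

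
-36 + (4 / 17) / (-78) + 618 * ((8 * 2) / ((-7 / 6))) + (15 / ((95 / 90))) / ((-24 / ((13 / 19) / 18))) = -114080789617 / 13403208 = -8511.45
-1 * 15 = -15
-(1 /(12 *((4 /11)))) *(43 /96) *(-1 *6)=473 /768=0.62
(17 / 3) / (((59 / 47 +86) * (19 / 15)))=3995 / 77919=0.05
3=3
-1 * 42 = -42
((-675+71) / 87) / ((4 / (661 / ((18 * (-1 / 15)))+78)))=428387 / 522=820.66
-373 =-373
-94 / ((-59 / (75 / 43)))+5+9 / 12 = 86551 / 10148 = 8.53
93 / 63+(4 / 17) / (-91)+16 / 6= 915 / 221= 4.14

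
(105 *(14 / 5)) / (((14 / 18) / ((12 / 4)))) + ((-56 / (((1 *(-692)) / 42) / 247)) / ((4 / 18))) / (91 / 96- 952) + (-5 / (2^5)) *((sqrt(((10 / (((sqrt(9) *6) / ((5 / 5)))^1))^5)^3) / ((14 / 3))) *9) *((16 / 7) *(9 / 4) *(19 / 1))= 2549838690 / 2256439- 7421875 *sqrt(5) / 46294416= 1129.67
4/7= 0.57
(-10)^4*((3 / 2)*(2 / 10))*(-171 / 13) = -513000 / 13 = -39461.54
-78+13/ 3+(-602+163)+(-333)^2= 331129/ 3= 110376.33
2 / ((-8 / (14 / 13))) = -0.27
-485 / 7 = -69.29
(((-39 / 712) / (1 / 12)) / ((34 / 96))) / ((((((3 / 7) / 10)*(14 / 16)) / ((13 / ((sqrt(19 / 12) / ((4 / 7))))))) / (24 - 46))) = 171325440*sqrt(57) / 201229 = 6427.89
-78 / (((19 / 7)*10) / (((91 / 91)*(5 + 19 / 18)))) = -9919 / 570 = -17.40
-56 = -56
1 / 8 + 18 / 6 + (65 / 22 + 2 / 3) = 1781 / 264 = 6.75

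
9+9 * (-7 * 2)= -117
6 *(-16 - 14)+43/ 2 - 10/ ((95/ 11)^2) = -572669/ 3610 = -158.63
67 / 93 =0.72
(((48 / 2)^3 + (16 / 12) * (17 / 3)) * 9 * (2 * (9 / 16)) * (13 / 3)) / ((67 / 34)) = 20633223 / 67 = 307958.55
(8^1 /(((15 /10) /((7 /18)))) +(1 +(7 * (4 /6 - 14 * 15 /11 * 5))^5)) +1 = -5032965136194358190486 /39135393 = -128603924743884.86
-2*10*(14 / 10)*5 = -140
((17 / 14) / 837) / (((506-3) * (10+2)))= 17 / 70729848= 0.00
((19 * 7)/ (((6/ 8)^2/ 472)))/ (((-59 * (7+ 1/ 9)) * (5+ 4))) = -266/ 9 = -29.56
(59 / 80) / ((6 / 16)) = 59 / 30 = 1.97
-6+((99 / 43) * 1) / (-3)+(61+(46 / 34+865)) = 672948 / 731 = 920.59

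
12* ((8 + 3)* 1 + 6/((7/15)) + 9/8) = 4197/14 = 299.79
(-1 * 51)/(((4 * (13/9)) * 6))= -153/104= -1.47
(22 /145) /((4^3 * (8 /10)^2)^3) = 34375 /15569256448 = 0.00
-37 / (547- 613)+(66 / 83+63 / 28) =39505 / 10956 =3.61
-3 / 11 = -0.27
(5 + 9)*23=322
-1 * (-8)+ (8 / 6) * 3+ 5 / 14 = 173 / 14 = 12.36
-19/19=-1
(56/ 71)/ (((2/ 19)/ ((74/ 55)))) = 39368/ 3905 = 10.08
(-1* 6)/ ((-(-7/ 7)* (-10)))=3/ 5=0.60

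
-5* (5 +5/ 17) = -450/ 17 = -26.47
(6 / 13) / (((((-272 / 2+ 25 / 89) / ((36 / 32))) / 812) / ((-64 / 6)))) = 5203296 / 157027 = 33.14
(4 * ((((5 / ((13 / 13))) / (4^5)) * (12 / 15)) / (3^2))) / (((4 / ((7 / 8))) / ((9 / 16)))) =7 / 32768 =0.00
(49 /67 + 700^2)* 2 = 65660098 /67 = 980001.46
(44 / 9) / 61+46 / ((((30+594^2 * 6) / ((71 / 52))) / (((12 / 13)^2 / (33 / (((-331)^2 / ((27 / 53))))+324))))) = 2376706255943827568 / 29654783279305867917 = 0.08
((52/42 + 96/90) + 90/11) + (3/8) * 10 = 65773/4620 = 14.24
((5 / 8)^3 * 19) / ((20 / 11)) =5225 / 2048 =2.55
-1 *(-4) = 4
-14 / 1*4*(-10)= 560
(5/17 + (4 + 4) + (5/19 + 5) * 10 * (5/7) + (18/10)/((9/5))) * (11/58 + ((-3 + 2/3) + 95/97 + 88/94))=-10.70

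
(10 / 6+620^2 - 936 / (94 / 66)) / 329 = 54107971 / 46389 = 1166.40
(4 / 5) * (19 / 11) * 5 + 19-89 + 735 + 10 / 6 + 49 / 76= 1690945 / 2508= 674.22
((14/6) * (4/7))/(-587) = -4/1761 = -0.00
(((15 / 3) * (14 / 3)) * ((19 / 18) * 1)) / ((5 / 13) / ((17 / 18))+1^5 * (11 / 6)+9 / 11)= 8.05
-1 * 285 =-285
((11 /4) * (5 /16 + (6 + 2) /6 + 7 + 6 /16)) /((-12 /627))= -995467 /768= -1296.18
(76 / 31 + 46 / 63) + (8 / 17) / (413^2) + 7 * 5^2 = 144150617603 / 809008767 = 178.18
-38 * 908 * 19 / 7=-655576 / 7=-93653.71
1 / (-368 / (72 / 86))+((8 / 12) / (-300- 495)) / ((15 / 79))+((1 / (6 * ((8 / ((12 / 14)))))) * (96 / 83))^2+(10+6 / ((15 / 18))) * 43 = 739.59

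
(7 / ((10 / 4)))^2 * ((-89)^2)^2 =12297479236 / 25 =491899169.44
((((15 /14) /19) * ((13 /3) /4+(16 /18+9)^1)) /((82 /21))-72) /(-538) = 895433 /6705632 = 0.13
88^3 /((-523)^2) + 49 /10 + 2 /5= 21311757 /2735290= 7.79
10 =10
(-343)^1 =-343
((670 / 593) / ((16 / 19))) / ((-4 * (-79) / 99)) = 630135 / 1499104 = 0.42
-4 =-4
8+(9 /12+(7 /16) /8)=1127 /128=8.80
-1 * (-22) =22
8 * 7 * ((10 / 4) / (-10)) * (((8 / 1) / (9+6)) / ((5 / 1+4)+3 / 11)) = -616 / 765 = -0.81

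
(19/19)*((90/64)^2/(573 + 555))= 675/385024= 0.00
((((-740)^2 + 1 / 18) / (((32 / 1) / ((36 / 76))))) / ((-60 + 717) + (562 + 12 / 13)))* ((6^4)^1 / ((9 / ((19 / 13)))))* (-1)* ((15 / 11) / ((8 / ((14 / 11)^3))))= -456419170305 / 928766476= -491.43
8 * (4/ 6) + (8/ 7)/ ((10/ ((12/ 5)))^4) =43781104/ 8203125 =5.34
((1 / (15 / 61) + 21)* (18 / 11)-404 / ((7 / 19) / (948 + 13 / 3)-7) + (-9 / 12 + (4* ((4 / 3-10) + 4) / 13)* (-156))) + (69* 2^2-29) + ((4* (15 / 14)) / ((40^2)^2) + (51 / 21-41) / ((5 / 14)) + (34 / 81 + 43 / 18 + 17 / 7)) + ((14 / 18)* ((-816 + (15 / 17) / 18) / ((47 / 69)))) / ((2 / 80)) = -63709734762450900061 / 1731180439296000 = -36801.33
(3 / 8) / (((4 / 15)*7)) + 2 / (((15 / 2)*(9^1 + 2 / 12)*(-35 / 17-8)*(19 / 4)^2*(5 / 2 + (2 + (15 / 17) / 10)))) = 29788780771 / 148302554400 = 0.20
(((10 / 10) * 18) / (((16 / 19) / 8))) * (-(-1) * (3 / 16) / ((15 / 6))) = 513 / 40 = 12.82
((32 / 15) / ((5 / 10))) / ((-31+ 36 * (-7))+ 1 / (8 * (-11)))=-5632 / 373575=-0.02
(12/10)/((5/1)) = 6/25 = 0.24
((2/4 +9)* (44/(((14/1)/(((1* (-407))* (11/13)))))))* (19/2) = -17778167/182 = -97682.24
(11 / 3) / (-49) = -11 / 147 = -0.07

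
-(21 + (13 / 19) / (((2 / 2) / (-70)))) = 511 / 19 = 26.89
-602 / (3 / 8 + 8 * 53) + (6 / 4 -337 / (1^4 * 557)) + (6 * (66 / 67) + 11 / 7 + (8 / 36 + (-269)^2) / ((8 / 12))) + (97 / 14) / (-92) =7591604002969927 / 69937298760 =108548.72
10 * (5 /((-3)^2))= 5.56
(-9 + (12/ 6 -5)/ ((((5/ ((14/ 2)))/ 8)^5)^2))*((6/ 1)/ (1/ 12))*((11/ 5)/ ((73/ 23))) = -16575038369725463115048/ 3564453125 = -4650092956328.46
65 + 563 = 628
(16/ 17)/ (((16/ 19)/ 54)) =1026/ 17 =60.35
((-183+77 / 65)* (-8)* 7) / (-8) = -82726 / 65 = -1272.71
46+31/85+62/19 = 49.63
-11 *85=-935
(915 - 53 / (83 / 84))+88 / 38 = 1362019 / 1577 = 863.68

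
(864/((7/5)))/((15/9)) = 2592/7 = 370.29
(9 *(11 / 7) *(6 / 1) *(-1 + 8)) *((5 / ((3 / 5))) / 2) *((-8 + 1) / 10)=-3465 / 2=-1732.50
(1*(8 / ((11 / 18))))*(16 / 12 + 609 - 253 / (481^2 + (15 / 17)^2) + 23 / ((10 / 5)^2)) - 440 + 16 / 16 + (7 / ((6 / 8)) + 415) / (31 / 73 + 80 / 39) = 1063847004386426 / 136435081937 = 7797.46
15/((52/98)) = 735/26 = 28.27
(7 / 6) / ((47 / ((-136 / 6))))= -238 / 423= -0.56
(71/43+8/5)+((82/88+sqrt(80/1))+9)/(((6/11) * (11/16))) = 32 * sqrt(5)/3+210977/7095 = 53.59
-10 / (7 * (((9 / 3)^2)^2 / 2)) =-20 / 567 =-0.04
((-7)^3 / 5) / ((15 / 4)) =-1372 / 75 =-18.29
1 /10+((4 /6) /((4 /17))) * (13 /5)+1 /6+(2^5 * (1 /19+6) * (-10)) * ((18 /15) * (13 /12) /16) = -85349 /570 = -149.74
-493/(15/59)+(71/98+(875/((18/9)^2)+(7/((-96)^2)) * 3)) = -431427439/250880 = -1719.66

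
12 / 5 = 2.40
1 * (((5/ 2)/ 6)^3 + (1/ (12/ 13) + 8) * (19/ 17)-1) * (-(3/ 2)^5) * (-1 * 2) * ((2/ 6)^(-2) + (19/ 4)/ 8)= 748698399/ 557056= 1344.03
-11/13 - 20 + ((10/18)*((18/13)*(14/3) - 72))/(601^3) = -20.85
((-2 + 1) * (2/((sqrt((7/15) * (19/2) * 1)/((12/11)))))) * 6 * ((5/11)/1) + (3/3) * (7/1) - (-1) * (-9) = -4.83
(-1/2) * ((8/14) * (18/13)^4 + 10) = -1209587/199927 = -6.05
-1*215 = -215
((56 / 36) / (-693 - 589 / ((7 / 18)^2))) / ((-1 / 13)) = 8918 / 2023137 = 0.00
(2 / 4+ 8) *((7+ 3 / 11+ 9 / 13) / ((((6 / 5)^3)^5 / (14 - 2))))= 590911865234375 / 11206075465728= 52.73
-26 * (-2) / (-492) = -13 / 123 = -0.11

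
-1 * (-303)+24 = 327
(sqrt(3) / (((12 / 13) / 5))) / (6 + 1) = 65 * sqrt(3) / 84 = 1.34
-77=-77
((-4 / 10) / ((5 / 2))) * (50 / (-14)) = 4 / 7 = 0.57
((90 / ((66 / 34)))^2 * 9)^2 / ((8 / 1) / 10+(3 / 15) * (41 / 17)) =465784088850000 / 1595869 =291868623.83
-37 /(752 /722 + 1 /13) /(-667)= 173641 /3501083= 0.05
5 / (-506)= -5 / 506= -0.01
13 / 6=2.17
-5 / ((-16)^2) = -5 / 256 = -0.02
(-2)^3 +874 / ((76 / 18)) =199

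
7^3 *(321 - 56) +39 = 90934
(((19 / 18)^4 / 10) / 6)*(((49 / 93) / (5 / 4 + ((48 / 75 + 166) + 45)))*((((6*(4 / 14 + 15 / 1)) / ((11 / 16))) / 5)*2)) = 390441716 / 142889702967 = 0.00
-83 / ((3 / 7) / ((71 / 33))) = -41251 / 99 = -416.68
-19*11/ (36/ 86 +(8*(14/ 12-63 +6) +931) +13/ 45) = -404415/ 938554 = -0.43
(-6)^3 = -216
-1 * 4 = -4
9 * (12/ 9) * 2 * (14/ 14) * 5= 120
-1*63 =-63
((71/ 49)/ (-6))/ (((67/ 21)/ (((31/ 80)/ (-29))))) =2201/ 2176160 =0.00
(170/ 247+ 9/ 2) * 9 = 46.69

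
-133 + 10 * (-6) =-193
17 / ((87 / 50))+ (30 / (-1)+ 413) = 392.77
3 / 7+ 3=24 / 7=3.43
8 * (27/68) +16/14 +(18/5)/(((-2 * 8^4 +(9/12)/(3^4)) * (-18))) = 2273781802/526417325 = 4.32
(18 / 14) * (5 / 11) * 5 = 225 / 77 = 2.92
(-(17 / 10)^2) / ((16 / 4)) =-0.72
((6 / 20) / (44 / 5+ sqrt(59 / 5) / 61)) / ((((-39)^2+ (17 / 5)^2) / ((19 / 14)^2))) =369402275 / 9015909714364 - 550525 * sqrt(295) / 36063638857456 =0.00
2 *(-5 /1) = -10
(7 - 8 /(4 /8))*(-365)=3285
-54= -54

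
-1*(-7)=7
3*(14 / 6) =7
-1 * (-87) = 87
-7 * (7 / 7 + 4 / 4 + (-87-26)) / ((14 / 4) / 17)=3774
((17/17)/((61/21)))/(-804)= -7/16348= -0.00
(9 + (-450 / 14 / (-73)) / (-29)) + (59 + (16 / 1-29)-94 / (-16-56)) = 30030013 / 533484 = 56.29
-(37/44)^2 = -1369/1936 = -0.71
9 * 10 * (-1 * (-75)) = 6750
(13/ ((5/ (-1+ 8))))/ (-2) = -91/ 10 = -9.10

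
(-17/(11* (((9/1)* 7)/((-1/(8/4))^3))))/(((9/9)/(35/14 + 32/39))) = 629/61776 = 0.01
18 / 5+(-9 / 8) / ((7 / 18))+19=2759 / 140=19.71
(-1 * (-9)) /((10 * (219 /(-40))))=-12 /73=-0.16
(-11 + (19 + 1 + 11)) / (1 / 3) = 60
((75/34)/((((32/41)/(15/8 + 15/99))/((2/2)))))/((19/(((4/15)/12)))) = 109675/16372224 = 0.01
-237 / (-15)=15.80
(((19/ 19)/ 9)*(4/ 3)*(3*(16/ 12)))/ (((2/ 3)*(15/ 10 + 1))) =0.36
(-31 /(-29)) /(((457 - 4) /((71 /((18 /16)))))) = 17608 /118233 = 0.15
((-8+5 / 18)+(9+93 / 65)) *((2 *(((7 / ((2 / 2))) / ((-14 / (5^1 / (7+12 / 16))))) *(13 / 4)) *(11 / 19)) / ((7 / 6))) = -34859 / 12369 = -2.82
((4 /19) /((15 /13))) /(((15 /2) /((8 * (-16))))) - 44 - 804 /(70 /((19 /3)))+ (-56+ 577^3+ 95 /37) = 212697767168282 /1107225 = 192099859.71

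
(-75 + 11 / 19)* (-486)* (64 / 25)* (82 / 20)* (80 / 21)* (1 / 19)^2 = 686942208 / 171475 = 4006.08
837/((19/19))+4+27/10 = 8437/10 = 843.70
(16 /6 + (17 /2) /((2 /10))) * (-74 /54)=-10027 /162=-61.90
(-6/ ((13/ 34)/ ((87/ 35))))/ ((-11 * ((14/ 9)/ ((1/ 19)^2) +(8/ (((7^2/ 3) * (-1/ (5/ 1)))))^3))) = 1342307862/ 207008961445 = 0.01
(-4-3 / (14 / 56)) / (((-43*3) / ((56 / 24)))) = 112 / 387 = 0.29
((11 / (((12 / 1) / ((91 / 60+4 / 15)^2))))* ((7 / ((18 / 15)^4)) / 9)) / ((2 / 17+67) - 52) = 374668525 / 5179935744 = 0.07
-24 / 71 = -0.34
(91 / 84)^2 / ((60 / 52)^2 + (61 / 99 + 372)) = 314171 / 100104256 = 0.00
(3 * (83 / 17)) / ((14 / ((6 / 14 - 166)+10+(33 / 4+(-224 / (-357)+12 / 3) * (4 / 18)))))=-156053197 / 1019592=-153.05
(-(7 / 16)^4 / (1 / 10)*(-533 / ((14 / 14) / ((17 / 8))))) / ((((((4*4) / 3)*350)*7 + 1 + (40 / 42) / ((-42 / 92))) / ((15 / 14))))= 102794553225 / 3020906037248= 0.03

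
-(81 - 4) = -77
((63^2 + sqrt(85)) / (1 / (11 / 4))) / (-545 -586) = -14553 / 1508 -11 * sqrt(85) / 4524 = -9.67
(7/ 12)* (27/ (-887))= -63/ 3548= -0.02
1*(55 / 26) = 55 / 26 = 2.12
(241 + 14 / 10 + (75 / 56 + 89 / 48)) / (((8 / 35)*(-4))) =-412597 / 1536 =-268.62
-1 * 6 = -6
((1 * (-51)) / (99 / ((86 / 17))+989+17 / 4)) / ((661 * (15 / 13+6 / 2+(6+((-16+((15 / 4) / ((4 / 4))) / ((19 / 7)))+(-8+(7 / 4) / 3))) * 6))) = 1083342 / 1309134722345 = 0.00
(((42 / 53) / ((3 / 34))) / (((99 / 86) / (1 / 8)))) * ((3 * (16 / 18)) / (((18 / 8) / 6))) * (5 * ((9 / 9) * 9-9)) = 0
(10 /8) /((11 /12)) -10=-95 /11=-8.64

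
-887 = -887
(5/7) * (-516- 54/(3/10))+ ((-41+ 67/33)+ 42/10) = -614359/1155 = -531.91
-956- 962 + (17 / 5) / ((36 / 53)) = -344339 / 180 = -1912.99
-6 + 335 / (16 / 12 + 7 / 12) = 3882 / 23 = 168.78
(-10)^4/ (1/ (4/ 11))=40000/ 11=3636.36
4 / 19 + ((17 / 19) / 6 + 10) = 1181 / 114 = 10.36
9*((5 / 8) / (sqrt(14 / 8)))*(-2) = -45*sqrt(7) / 14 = -8.50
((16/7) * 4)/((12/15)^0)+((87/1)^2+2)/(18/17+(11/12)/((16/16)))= 10837180/2821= 3841.61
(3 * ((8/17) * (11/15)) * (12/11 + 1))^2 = 4.69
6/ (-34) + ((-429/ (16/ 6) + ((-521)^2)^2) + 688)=10020509513081/ 136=73680217007.95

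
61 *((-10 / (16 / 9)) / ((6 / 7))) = -6405 / 16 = -400.31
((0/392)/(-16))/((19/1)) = 0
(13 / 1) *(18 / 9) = 26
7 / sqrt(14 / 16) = 2 * sqrt(14) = 7.48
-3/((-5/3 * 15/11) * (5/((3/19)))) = 99/2375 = 0.04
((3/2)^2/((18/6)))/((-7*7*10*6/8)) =-1/490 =-0.00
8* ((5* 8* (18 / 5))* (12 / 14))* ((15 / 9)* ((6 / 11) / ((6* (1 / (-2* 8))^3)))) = -47185920 / 77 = -612804.16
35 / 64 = 0.55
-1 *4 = -4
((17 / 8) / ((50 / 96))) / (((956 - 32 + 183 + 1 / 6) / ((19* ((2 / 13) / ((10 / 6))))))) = 69768 / 10794875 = 0.01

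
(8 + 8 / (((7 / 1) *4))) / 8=29 / 28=1.04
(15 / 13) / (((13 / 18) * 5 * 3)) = 18 / 169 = 0.11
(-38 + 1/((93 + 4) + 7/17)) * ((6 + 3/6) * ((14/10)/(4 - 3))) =-5724901/16560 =-345.71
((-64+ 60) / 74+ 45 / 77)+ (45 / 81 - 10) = -8.91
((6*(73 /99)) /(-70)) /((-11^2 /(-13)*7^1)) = -949 /978285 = -0.00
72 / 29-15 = -363 / 29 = -12.52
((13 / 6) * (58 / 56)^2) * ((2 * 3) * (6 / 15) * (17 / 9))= 185861 / 17640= 10.54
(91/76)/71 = 91/5396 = 0.02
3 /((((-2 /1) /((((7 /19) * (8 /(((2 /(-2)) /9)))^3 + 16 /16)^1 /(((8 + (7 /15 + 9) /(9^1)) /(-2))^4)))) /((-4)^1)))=-5206893506988750 /2648002811779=-1966.35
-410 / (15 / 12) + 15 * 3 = -283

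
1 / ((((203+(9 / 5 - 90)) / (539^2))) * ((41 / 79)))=4876.17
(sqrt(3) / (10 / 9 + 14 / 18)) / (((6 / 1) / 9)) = 27 *sqrt(3) / 34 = 1.38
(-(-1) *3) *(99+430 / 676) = 101031 / 338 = 298.91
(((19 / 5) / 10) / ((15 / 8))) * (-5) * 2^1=-152 / 75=-2.03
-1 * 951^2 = -904401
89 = 89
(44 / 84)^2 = 121 / 441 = 0.27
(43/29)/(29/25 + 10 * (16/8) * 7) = 1075/102341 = 0.01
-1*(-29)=29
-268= -268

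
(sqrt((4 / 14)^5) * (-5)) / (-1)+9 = 20 * sqrt(14) / 343+9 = 9.22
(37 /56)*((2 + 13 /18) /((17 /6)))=259 /408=0.63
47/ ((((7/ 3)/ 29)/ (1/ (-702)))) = -1363/ 1638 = -0.83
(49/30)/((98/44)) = 11/15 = 0.73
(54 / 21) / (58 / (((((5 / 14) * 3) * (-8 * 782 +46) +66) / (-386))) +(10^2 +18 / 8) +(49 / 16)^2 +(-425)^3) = -212488704 / 6343479226766521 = -0.00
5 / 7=0.71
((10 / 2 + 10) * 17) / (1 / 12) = 3060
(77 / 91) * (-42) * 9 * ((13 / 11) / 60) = -63 / 10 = -6.30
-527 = -527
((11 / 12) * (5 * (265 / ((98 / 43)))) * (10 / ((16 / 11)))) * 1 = 34469875 / 9408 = 3663.89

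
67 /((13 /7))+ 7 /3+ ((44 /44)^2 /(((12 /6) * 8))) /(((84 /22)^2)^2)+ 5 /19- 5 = 414099822151 /12297422592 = 33.67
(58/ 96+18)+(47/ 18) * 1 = 21.22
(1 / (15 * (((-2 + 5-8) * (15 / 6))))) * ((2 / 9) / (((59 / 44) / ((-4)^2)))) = -2816 / 199125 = -0.01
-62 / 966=-31 / 483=-0.06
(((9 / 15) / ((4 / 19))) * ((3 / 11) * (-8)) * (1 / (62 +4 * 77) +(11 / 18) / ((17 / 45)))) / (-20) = 435708 / 864875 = 0.50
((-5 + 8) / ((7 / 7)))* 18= 54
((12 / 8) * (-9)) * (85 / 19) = -2295 / 38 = -60.39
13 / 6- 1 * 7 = -29 / 6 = -4.83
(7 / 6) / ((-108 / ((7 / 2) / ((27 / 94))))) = -2303 / 17496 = -0.13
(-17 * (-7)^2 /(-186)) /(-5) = -833 /930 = -0.90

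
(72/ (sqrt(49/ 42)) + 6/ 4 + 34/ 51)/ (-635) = -72 *sqrt(42)/ 4445-13/ 3810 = -0.11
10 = 10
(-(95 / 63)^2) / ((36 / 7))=-9025 / 20412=-0.44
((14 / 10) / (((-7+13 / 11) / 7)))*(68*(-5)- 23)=195657 / 320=611.43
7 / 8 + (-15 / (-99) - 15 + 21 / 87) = -105133 / 7656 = -13.73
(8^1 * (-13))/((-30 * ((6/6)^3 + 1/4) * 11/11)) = 208/75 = 2.77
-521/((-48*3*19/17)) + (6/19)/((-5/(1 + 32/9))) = 2.95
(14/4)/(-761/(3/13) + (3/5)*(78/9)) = -105/98774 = -0.00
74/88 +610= 26877/44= 610.84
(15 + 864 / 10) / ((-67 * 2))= -507 / 670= -0.76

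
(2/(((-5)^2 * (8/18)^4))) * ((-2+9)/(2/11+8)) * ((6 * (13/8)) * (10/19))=2189187/243200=9.00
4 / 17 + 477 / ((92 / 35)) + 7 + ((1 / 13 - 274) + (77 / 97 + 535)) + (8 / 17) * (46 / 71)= 63134904613 / 140026484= 450.88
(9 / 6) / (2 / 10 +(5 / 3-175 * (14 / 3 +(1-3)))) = -15 / 4648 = -0.00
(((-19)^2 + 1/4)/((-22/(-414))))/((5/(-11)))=-59823/4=-14955.75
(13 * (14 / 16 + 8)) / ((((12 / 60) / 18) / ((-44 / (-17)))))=456885 / 17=26875.59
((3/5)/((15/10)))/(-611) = -2/3055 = -0.00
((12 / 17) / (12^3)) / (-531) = -1 / 1299888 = -0.00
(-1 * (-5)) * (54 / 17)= 270 / 17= 15.88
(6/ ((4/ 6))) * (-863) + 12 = -7755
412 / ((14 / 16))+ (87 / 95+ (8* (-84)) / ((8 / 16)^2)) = -1473791 / 665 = -2216.23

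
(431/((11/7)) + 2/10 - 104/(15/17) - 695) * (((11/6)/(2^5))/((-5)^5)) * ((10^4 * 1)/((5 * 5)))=17767/4500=3.95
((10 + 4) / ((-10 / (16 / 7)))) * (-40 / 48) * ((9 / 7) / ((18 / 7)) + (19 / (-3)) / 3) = -4.30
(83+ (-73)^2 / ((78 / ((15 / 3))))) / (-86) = -33119 / 6708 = -4.94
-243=-243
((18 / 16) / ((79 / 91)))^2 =1.68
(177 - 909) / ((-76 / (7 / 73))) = 0.92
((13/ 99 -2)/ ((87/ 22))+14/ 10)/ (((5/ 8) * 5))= 29048/ 97875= 0.30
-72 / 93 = -24 / 31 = -0.77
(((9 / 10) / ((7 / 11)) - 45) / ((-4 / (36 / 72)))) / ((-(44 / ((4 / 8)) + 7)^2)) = -0.00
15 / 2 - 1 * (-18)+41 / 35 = 1867 / 70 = 26.67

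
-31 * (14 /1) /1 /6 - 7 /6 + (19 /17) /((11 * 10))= -68713 /935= -73.49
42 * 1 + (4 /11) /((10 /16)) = 2342 /55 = 42.58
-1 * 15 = -15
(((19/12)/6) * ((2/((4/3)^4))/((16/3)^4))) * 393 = 5443443/67108864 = 0.08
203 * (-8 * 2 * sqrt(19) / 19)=-3248 * sqrt(19) / 19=-745.14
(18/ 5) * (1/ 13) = 18/ 65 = 0.28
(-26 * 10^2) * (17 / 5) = -8840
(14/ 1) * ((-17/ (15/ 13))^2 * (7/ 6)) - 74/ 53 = 126790127/ 35775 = 3544.10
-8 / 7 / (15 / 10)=-16 / 21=-0.76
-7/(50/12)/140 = -3/250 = -0.01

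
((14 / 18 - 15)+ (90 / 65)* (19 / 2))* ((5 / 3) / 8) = -625 / 2808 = -0.22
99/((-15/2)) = -66/5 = -13.20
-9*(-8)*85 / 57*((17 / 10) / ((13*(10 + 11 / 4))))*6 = 1632 / 247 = 6.61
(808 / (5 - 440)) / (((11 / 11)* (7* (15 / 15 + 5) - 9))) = -0.06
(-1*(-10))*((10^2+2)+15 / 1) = 1170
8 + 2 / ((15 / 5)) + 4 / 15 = 134 / 15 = 8.93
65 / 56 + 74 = 4209 / 56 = 75.16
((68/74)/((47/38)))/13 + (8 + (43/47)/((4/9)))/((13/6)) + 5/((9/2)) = 181885/31302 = 5.81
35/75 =7/15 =0.47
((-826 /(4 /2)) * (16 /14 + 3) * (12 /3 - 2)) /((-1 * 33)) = 103.70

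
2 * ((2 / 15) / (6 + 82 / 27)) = 9 / 305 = 0.03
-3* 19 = -57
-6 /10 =-3 /5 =-0.60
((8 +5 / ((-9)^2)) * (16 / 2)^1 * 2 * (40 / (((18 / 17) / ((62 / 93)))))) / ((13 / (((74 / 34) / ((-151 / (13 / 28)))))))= -3865760 / 2311659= -1.67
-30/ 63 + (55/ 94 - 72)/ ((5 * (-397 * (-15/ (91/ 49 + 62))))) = -12330211/ 19591950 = -0.63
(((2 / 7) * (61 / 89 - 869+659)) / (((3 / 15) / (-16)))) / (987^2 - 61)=0.00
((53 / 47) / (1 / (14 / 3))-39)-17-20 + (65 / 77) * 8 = -694678 / 10857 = -63.98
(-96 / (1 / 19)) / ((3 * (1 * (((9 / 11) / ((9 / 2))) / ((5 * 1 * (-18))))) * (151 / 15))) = 4514400 / 151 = 29896.69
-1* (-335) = 335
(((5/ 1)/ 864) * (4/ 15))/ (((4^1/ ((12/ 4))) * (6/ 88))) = 11/ 648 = 0.02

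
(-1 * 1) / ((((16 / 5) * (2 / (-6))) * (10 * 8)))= 3 / 256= 0.01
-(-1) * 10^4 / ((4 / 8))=20000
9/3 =3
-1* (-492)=492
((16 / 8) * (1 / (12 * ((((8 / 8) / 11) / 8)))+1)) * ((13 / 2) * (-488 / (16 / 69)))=-455975 / 2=-227987.50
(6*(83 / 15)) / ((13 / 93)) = 15438 / 65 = 237.51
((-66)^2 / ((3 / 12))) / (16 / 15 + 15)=261360 / 241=1084.48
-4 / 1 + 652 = 648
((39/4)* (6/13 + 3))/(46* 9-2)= 135/1648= 0.08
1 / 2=0.50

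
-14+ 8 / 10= -66 / 5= -13.20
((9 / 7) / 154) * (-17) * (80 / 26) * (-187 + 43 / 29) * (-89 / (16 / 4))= -366297300 / 203203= -1802.62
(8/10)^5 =1024/3125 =0.33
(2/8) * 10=5/2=2.50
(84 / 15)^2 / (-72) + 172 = 38602 / 225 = 171.56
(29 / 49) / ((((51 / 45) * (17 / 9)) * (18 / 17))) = 435 / 1666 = 0.26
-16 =-16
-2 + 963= 961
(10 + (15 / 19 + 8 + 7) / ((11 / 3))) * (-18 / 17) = -53820 / 3553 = -15.15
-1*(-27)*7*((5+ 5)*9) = 17010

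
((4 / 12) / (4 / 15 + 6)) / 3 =5 / 282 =0.02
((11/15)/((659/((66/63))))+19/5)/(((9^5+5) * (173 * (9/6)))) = 157813/636227806221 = 0.00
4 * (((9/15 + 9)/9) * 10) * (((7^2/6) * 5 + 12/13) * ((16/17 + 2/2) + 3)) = 5836544/663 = 8803.23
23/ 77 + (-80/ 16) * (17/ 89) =-4498/ 6853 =-0.66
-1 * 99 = -99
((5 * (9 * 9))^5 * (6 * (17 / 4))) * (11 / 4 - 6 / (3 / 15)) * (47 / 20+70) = -17529531812515670625 / 32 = -547797869141114707.03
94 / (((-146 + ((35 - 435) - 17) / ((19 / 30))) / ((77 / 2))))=-4.50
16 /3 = 5.33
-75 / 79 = -0.95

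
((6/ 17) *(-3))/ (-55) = 18/ 935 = 0.02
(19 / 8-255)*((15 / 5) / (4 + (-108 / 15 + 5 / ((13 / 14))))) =-346.91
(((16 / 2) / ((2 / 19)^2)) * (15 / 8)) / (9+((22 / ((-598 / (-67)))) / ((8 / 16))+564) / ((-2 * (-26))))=1107795 / 16318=67.89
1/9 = 0.11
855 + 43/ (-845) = 722432/ 845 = 854.95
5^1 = 5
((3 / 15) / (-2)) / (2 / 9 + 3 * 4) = -9 / 1100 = -0.01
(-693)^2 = 480249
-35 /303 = -0.12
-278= -278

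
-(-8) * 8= 64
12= 12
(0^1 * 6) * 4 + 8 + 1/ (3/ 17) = 41/ 3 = 13.67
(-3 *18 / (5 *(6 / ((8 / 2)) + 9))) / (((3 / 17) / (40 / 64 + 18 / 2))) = -561 / 10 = -56.10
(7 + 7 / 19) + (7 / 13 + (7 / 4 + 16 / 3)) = 44431 / 2964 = 14.99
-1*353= -353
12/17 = 0.71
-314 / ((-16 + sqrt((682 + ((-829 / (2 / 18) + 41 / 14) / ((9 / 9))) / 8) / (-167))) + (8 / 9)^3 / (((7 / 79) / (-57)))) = 519158808 * sqrt(32765901) / 1691853523966301 + 1135625290458624 / 1691853523966301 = 0.67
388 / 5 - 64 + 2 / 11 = 758 / 55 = 13.78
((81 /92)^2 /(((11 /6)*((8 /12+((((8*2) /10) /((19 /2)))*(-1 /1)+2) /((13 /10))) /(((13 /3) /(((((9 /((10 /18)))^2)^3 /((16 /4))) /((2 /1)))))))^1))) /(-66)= -50171875 /8475541388368164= -0.00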